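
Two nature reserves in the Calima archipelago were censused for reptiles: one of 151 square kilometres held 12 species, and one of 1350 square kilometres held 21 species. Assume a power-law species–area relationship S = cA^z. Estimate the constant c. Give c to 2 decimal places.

3.33

z = ln(S₂/S₁) / ln(A₂/A₁) = ln(21/12) / ln(1350/151) = 0.5596 / 2.1906 = 0.2555
c = S₁ / A₁^z = 12 / 151^0.2555 = 12 / 3.603 = 3.331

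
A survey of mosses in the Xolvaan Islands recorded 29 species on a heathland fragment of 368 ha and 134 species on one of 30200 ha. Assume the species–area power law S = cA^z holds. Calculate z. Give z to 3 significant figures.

Taking logs: ln S = ln c + z ln A, so z = (ln S₂ − ln S₁)/(ln A₂ − ln A₁).
z = ln(134/29) / ln(30200/368) = ln(4.621) / ln(82.07) = 1.5305 / 4.4075 = 0.3473

0.347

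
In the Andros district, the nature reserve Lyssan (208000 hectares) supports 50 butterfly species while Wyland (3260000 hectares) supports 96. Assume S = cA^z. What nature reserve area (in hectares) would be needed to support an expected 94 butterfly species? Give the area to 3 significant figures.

2980000 hectares

z = ln(96/50) / ln(3260000/208000) = 0.6523 / 2.7519 = 0.2370
c = 50 / 208000^0.2370 = 50 / 18.22 = 2.744
A = (94/2.744)^(1/0.2370) ⇒ ln A = ln(34.26)/0.2370 = 14.9084
A = e^14.9084 ≈ 2982941 hectares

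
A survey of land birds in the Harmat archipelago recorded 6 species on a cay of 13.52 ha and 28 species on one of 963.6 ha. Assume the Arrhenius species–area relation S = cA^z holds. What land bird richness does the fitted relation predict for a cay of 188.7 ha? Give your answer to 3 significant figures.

z = ln(28/6) / ln(963.6/13.52) = 1.5404 / 4.2665 = 0.3611
c = 6 / 13.52^0.3611 = 6 / 2.561 = 2.343
S₃ = 2.343 × 188.7^0.3611 = 2.343 × 6.633 ≈ 15.54

15.5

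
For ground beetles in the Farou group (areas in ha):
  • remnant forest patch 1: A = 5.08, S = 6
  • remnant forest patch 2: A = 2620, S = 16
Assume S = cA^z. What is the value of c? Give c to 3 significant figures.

z = ln(S₂/S₁) / ln(A₂/A₁) = ln(16/6) / ln(2620/5.08) = 0.9808 / 6.2456 = 0.1570
c = S₁ / A₁^z = 6 / 5.08^0.1570 = 6 / 1.291 = 4.648

4.65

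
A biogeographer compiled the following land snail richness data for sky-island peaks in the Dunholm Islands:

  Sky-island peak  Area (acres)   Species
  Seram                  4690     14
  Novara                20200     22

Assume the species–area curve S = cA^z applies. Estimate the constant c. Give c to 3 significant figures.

1.02

z = ln(S₂/S₁) / ln(A₂/A₁) = ln(22/14) / ln(20200/4690) = 0.4520 / 1.4603 = 0.3095
c = S₁ / A₁^z = 14 / 4690^0.3095 = 14 / 13.69 = 1.023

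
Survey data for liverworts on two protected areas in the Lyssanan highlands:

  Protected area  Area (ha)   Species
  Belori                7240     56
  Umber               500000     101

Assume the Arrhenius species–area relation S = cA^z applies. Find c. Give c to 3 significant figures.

16.2

z = ln(S₂/S₁) / ln(A₂/A₁) = ln(101/56) / ln(500000/7240) = 0.5898 / 4.2350 = 0.1393
c = S₁ / A₁^z = 56 / 7240^0.1393 = 56 / 3.448 = 16.24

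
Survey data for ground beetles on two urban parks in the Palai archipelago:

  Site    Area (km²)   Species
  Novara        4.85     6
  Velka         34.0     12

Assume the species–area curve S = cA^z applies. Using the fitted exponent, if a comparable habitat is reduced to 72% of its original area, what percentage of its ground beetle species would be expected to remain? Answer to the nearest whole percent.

z = ln(12/6) / ln(34/4.85) = 0.6931 / 1.9474 = 0.3559
S_new/S_old = (A_new/A_old)^z = 0.72^0.3559 = exp(0.3559 × -0.3285) = 0.8897

89%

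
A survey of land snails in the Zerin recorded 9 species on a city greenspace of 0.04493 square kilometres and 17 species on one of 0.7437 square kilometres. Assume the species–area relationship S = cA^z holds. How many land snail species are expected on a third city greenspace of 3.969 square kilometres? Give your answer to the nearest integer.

25

z = ln(17/9) / ln(0.7437/0.04493) = 0.6360 / 2.8065 = 0.2266
c = 9 / 0.04493^0.2266 = 9 / 0.4951 = 18.18
S₃ = 18.18 × 3.969^0.2266 = 18.18 × 1.367 ≈ 24.85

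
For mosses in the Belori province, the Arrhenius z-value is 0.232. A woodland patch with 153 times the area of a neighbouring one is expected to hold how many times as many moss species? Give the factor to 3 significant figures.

3.21

S₂/S₁ = (A₂/A₁)^z = 153^0.232
ln(S₂/S₁) = 0.232 × ln 153 = 0.232 × 5.0304 = 1.1671
S₂/S₁ = e^1.1671 ≈ 3.213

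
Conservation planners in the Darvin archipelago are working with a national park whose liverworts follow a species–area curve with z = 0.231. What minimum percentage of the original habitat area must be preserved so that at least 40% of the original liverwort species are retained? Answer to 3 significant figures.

Need (A_new/A_old)^0.231 = 0.4, so A_new/A_old = 0.4^(1/0.231) = 0.4^4.329
ln(A_new/A_old) = ln 0.4 / 0.231 = -0.9163 / 0.231 = -3.9666
A_new/A_old = e^-3.9666 ≈ 0.01894

1.89%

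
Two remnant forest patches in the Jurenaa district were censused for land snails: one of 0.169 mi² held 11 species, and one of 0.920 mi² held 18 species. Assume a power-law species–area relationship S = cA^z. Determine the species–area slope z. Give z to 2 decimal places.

0.29

Taking logs: ln S = ln c + z ln A, so z = (ln S₂ − ln S₁)/(ln A₂ − ln A₁).
z = ln(18/11) / ln(0.92/0.169) = ln(1.636) / ln(5.444) = 0.4925 / 1.6945 = 0.2906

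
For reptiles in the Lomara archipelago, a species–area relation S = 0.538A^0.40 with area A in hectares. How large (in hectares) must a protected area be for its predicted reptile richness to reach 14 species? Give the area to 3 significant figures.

14 = 0.538 × A^0.4  ⇒  A^0.4 = 14/0.538 = 26.02
ln A = ln(26.02) / 0.4 = 3.2590 / 0.4 = 8.1474
A = e^8.1474 ≈ 3454 hectares

3450 hectares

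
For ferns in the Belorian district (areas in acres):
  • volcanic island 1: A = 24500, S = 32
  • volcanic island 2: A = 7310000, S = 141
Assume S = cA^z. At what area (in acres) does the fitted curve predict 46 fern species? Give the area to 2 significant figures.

99000 acres

z = ln(141/32) / ln(7310000/24500) = 1.4830 / 5.6983 = 0.2603
c = 32 / 24500^0.2603 = 32 / 13.88 = 2.306
A = (46/2.306)^(1/0.2603) ⇒ ln A = ln(19.95)/0.2603 = 11.5008
A = e^11.5008 ≈ 98799 acres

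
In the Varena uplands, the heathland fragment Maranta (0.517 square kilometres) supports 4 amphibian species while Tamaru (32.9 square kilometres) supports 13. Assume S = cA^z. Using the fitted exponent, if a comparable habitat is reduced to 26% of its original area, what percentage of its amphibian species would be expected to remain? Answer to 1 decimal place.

z = ln(13/4) / ln(32.9/0.517) = 1.1787 / 4.1532 = 0.2838
S_new/S_old = (A_new/A_old)^z = 0.26^0.2838 = exp(0.2838 × -1.3471) = 0.6823

68.2%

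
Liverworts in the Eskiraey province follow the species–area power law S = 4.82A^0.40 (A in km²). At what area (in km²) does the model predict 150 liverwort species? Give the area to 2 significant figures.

5400 km²

150 = 4.82 × A^0.4  ⇒  A^0.4 = 150/4.82 = 31.12
ln A = ln(31.12) / 0.4 = 3.4379 / 0.4 = 8.5947
A = e^8.5947 ≈ 5403 km²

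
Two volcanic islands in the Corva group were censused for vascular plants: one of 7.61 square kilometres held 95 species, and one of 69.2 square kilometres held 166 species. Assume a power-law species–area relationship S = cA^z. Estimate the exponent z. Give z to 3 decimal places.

0.253

Taking logs: ln S = ln c + z ln A, so z = (ln S₂ − ln S₁)/(ln A₂ − ln A₁).
z = ln(166/95) / ln(69.2/7.61) = ln(1.747) / ln(9.093) = 0.5581 / 2.2075 = 0.2528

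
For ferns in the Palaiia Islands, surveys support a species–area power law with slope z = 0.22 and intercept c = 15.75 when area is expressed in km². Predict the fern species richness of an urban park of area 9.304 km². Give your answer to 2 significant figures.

26

S = 15.75 × 9.304^0.22 = 15.75 × 1.633 ≈ 25.73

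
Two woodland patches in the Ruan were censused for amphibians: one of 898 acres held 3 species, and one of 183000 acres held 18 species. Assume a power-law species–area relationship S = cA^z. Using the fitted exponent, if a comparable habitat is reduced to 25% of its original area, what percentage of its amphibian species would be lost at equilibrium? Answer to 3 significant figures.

37.3%

z = ln(18/3) / ln(183000/898) = 1.7918 / 5.3171 = 0.3370
S_new/S_old = (A_new/A_old)^z = 0.25^0.3370 = exp(0.3370 × -1.3863) = 0.6268
Fraction lost = 1 − 0.6268 = 0.3732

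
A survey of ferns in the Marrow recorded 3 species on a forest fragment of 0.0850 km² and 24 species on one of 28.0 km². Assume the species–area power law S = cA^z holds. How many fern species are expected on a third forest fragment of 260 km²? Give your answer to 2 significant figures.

z = ln(24/3) / ln(28/0.085) = 2.0794 / 5.7973 = 0.3587
c = 3 / 0.085^0.3587 = 3 / 0.413 = 7.263
S₃ = 7.263 × 260^0.3587 = 7.263 × 7.349 ≈ 53.38

53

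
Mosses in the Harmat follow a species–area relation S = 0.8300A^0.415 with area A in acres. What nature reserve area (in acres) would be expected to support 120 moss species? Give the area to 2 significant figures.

120 = 0.83 × A^0.415  ⇒  A^0.415 = 120/0.83 = 144.6
ln A = ln(144.6) / 0.415 = 4.9738 / 0.415 = 11.9851
A = e^11.9851 ≈ 160350 acres

160000 acres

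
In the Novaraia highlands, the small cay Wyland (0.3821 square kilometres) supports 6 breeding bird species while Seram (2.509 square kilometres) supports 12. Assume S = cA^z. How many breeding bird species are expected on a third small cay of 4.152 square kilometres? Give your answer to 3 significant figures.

14.4

z = ln(12/6) / ln(2.509/0.3821) = 0.6931 / 1.8820 = 0.3683
c = 6 / 0.3821^0.3683 = 6 / 0.7016 = 8.551
S₃ = 8.551 × 4.152^0.3683 = 8.551 × 1.689 ≈ 14.45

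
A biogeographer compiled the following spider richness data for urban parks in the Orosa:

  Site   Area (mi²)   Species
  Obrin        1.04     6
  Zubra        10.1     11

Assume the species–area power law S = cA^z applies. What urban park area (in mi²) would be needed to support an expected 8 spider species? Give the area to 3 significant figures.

3.06 mi²

z = ln(11/6) / ln(10.1/1.04) = 0.6061 / 2.2733 = 0.2666
c = 6 / 1.04^0.2666 = 6 / 1.011 = 5.938
A = (8/5.938)^(1/0.2666) ⇒ ln A = ln(1.347)/0.2666 = 1.1182
A = e^1.1182 ≈ 3.059 mi²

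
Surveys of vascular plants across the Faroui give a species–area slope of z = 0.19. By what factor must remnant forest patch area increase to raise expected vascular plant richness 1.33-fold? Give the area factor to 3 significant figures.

4.49

(A₂/A₁)^0.19 = 1.33, so A₂/A₁ = 1.33^(1/0.19) = 1.33^5.263
ln(A₂/A₁) = ln 1.33 / 0.19 = 0.2852 / 0.19 = 1.5009
A₂/A₁ = e^1.5009 ≈ 4.486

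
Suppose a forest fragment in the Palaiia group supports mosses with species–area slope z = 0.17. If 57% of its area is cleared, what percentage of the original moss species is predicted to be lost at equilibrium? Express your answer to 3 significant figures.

13.4%

S_new/S_old = (A_new/A_old)^z = 0.43^0.17
= exp(0.17 × ln 0.43) = exp(0.17 × -0.8440) = exp(-0.1435) ≈ 0.8663
Fraction lost = 1 − 0.8663 = 0.1337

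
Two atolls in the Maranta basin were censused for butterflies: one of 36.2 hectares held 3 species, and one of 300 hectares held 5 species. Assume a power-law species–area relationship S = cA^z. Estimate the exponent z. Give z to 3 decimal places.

Taking logs: ln S = ln c + z ln A, so z = (ln S₂ − ln S₁)/(ln A₂ − ln A₁).
z = ln(5/3) / ln(300/36.2) = ln(1.667) / ln(8.287) = 0.5108 / 2.1147 = 0.2416

0.242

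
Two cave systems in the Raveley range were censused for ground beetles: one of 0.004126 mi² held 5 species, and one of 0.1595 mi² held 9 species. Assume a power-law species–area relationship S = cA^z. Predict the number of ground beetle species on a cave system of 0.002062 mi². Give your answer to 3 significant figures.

z = ln(9/5) / ln(0.1595/0.004126) = 0.5878 / 3.6547 = 0.1608
c = 5 / 0.004126^0.1608 = 5 / 0.4135 = 12.09
S₃ = 12.09 × 0.002062^0.1608 = 12.09 × 0.3699 ≈ 4.472

4.47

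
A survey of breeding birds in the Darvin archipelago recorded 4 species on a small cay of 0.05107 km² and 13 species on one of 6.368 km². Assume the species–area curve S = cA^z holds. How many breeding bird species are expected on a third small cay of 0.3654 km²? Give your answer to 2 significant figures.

6.5

z = ln(13/4) / ln(6.368/0.05107) = 1.1787 / 4.8258 = 0.2442
c = 4 / 0.05107^0.2442 = 4 / 0.4836 = 8.271
S₃ = 8.271 × 0.3654^0.2442 = 8.271 × 0.782 ≈ 6.468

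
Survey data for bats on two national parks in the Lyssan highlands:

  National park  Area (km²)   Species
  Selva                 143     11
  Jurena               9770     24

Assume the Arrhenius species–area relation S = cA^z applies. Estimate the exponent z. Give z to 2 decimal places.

Taking logs: ln S = ln c + z ln A, so z = (ln S₂ − ln S₁)/(ln A₂ − ln A₁).
z = ln(24/11) / ln(9770/143) = ln(2.182) / ln(68.32) = 0.7802 / 4.2242 = 0.1847

0.18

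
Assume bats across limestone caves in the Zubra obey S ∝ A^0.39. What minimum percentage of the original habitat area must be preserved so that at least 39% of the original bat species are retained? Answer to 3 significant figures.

Need (A_new/A_old)^0.39 = 0.39, so A_new/A_old = 0.39^(1/0.39) = 0.39^2.564
ln(A_new/A_old) = ln 0.39 / 0.39 = -0.9416 / 0.39 = -2.4144
A_new/A_old = e^-2.4144 ≈ 0.08942

8.94%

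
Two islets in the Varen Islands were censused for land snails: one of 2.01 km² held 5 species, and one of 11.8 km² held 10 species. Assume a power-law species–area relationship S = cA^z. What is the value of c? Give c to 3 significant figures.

3.80

z = ln(S₂/S₁) / ln(A₂/A₁) = ln(10/5) / ln(11.8/2.01) = 0.6931 / 1.7700 = 0.3916
c = S₁ / A₁^z = 5 / 2.01^0.3916 = 5 / 1.314 = 3.804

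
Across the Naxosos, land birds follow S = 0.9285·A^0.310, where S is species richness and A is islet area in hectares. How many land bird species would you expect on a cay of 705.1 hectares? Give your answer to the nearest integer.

S = 0.9285 × 705.1^0.31 = 0.9285 × 7.638 ≈ 7.092

7 species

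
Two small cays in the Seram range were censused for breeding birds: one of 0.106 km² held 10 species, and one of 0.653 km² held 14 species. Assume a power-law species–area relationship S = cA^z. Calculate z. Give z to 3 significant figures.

Taking logs: ln S = ln c + z ln A, so z = (ln S₂ − ln S₁)/(ln A₂ − ln A₁).
z = ln(14/10) / ln(0.653/0.106) = ln(1.4) / ln(6.16) = 0.3365 / 1.8181 = 0.1851

0.185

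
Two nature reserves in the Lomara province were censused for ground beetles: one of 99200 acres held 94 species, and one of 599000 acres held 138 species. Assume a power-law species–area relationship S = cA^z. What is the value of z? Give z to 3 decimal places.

Taking logs: ln S = ln c + z ln A, so z = (ln S₂ − ln S₁)/(ln A₂ − ln A₁).
z = ln(138/94) / ln(599000/99200) = ln(1.468) / ln(6.038) = 0.3840 / 1.7981 = 0.2135

0.214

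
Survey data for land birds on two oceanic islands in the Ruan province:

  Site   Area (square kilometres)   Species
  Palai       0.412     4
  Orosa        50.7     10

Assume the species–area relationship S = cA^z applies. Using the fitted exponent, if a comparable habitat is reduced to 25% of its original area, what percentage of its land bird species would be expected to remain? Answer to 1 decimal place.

76.8%

z = ln(10/4) / ln(50.7/0.412) = 0.9163 / 4.8127 = 0.1904
S_new/S_old = (A_new/A_old)^z = 0.25^0.1904 = exp(0.1904 × -1.3863) = 0.768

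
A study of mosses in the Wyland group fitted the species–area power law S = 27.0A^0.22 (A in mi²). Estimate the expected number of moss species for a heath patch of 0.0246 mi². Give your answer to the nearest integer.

12 species

S = 27 × 0.0246^0.22 = 27 × 0.4426 ≈ 11.95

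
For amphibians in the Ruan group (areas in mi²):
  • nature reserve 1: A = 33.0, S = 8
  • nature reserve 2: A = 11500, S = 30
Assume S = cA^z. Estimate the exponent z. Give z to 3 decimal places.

0.226

Taking logs: ln S = ln c + z ln A, so z = (ln S₂ − ln S₁)/(ln A₂ − ln A₁).
z = ln(30/8) / ln(11500/33) = ln(3.75) / ln(348.5) = 1.3218 / 5.8536 = 0.2258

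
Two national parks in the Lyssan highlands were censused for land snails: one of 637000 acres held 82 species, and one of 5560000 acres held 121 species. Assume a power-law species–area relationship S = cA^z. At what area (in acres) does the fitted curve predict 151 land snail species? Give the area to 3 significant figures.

19100000 acres

z = ln(121/82) / ln(5560000/637000) = 0.3891 / 2.1666 = 0.1796
c = 82 / 637000^0.1796 = 82 / 11.02 = 7.439
A = (151/7.439)^(1/0.1796) ⇒ ln A = ln(20.3)/0.1796 = 16.7645
A = e^16.7645 ≈ 19086554 acres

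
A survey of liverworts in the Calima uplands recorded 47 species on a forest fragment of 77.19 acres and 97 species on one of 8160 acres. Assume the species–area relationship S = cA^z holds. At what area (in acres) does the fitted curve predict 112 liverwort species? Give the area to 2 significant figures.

z = ln(97/47) / ln(8160/77.19) = 0.7246 / 4.6607 = 0.1555
c = 47 / 77.19^0.1555 = 47 / 1.965 = 23.91
A = (112/23.91)^(1/0.1555) ⇒ ln A = ln(4.683)/0.1555 = 9.9319
A = e^9.9319 ≈ 20577 acres

21000 acres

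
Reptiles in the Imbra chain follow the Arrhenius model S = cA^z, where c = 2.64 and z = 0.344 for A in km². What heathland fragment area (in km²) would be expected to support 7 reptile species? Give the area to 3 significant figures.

17.0 km²

7 = 2.64 × A^0.344  ⇒  A^0.344 = 7/2.64 = 2.652
ln A = ln(2.652) / 0.344 = 0.9751 / 0.344 = 2.8347
A = e^2.8347 ≈ 17.03 km²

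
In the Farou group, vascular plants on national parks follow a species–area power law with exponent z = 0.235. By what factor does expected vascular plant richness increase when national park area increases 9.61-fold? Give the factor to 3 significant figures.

1.70

S₂/S₁ = (A₂/A₁)^z = 9.61^0.235
ln(S₂/S₁) = 0.235 × ln 9.61 = 0.235 × 2.2628 = 0.5318
S₂/S₁ = e^0.5318 ≈ 1.702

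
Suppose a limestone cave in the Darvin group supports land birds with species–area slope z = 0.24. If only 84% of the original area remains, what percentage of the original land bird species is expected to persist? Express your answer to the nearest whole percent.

S_new/S_old = (A_new/A_old)^z = 0.84^0.24
= exp(0.24 × ln 0.84) = exp(0.24 × -0.1744) = exp(-0.0418) ≈ 0.959

96%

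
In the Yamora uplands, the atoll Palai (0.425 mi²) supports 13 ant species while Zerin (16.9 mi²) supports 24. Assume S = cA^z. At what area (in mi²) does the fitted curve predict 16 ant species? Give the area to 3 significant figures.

1.48 mi²

z = ln(24/13) / ln(16.9/0.425) = 0.6131 / 3.6830 = 0.1665
c = 13 / 0.425^0.1665 = 13 / 0.8672 = 14.99
A = (16/14.99)^(1/0.1665) ⇒ ln A = ln(1.067)/0.1665 = 0.3916
A = e^0.3916 ≈ 1.479 mi²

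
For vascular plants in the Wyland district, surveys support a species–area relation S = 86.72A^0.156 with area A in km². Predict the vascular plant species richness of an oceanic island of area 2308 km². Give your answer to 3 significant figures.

S = 86.72 × 2308^0.156 = 86.72 × 3.347 ≈ 290.3

290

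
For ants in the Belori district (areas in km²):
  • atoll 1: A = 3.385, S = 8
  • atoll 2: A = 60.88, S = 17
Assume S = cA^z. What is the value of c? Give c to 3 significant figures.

z = ln(S₂/S₁) / ln(A₂/A₁) = ln(17/8) / ln(60.88/3.385) = 0.7538 / 2.8896 = 0.2609
c = S₁ / A₁^z = 8 / 3.385^0.2609 = 8 / 1.374 = 5.82

5.82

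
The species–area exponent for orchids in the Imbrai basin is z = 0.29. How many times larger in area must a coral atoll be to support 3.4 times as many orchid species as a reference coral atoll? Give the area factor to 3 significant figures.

(A₂/A₁)^0.29 = 3.4, so A₂/A₁ = 3.4^(1/0.29) = 3.4^3.448
ln(A₂/A₁) = ln 3.4 / 0.29 = 1.2238 / 0.29 = 4.2199
A₂/A₁ = e^4.2199 ≈ 68.03

68.0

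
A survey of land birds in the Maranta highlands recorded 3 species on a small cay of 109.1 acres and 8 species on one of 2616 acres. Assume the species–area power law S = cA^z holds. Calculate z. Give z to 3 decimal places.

Taking logs: ln S = ln c + z ln A, so z = (ln S₂ − ln S₁)/(ln A₂ − ln A₁).
z = ln(8/3) / ln(2616/109.1) = ln(2.667) / ln(23.98) = 0.9808 / 3.1771 = 0.3087

0.309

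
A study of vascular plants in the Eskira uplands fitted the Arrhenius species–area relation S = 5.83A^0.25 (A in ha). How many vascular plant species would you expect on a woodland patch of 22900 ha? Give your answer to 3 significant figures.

71.7

S = 5.83 × 22900^0.25
ln S = ln 5.83 + 0.25 × ln 22900 = 1.7630 + 0.25 × 10.0389 = 4.2727
S = e^4.2727 ≈ 71.72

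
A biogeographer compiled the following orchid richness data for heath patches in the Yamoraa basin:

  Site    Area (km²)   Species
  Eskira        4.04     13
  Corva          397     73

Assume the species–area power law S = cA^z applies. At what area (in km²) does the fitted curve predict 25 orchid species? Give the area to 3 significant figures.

z = ln(73/13) / ln(397/4.04) = 1.7255 / 4.5877 = 0.3761
c = 13 / 4.04^0.3761 = 13 / 1.691 = 7.689
A = (25/7.689)^(1/0.3761) ⇒ ln A = ln(3.251)/0.3761 = 3.1349
A = e^3.1349 ≈ 22.99 km²

23.0 km²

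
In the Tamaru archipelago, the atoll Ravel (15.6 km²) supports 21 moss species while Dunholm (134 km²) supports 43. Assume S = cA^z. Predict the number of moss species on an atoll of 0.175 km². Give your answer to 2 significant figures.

4.7

z = ln(43/21) / ln(134/15.6) = 0.7167 / 2.1506 = 0.3333
c = 21 / 15.6^0.3333 = 21 / 2.498 = 8.406
S₃ = 8.406 × 0.175^0.3333 = 8.406 × 0.5594 ≈ 4.703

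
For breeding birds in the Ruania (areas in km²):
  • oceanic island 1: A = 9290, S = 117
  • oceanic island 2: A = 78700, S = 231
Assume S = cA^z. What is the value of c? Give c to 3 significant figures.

6.38

z = ln(S₂/S₁) / ln(A₂/A₁) = ln(231/117) / ln(78700/9290) = 0.6802 / 2.1367 = 0.3184
c = S₁ / A₁^z = 117 / 9290^0.3184 = 117 / 18.33 = 6.382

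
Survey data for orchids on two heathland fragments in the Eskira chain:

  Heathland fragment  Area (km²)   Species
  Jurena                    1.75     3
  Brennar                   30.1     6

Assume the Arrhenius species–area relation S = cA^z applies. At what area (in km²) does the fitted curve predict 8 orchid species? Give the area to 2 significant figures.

z = ln(6/3) / ln(30.1/1.75) = 0.6931 / 2.8449 = 0.2436
c = 3 / 1.75^0.2436 = 3 / 1.146 = 2.618
A = (8/2.618)^(1/0.2436) ⇒ ln A = ln(3.056)/0.2436 = 4.5853
A = e^4.5853 ≈ 98.03 km²

98 km²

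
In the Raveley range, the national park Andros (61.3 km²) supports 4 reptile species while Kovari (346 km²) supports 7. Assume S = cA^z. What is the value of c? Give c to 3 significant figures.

z = ln(S₂/S₁) / ln(A₂/A₁) = ln(7/4) / ln(346/61.3) = 0.5596 / 1.7307 = 0.3234
c = S₁ / A₁^z = 4 / 61.3^0.3234 = 4 / 3.784 = 1.057

1.06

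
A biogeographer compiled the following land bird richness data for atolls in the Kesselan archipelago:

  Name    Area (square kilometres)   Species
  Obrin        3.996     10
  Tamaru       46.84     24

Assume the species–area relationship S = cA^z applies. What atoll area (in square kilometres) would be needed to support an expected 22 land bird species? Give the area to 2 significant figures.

37 square kilometres

z = ln(24/10) / ln(46.84/3.996) = 0.8755 / 2.4614 = 0.3557
c = 10 / 3.996^0.3557 = 10 / 1.637 = 6.11
A = (22/6.11)^(1/0.3557) ⇒ ln A = ln(3.601)/0.3557 = 3.6021
A = e^3.6021 ≈ 36.68 square kilometres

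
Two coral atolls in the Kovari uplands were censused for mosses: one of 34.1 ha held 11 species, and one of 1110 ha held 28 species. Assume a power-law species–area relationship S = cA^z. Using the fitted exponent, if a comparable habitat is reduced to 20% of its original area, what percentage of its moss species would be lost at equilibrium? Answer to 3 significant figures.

z = ln(28/11) / ln(1110/34.1) = 0.9343 / 3.4828 = 0.2683
S_new/S_old = (A_new/A_old)^z = 0.2^0.2683 = exp(0.2683 × -1.6094) = 0.6494
Fraction lost = 1 − 0.6494 = 0.3506

35.1%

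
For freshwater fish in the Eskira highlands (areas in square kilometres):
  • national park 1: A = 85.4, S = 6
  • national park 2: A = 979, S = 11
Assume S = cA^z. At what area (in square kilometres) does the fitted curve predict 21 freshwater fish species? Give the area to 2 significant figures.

z = ln(11/6) / ln(979/85.4) = 0.6061 / 2.4392 = 0.2485
c = 6 / 85.4^0.2485 = 6 / 3.02 = 1.987
A = (21/1.987)^(1/0.2485) ⇒ ln A = ln(10.57)/0.2485 = 9.4887
A = e^9.4887 ≈ 13209 square kilometres

13000 square kilometres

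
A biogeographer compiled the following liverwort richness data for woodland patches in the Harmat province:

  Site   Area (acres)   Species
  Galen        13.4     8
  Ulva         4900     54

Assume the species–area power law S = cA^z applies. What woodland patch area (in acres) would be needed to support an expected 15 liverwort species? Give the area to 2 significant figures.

94 acres

z = ln(54/8) / ln(4900/13.4) = 1.9095 / 5.9017 = 0.3236
c = 8 / 13.4^0.3236 = 8 / 2.316 = 3.455
A = (15/3.455)^(1/0.3236) ⇒ ln A = ln(4.342)/0.3236 = 4.5381
A = e^4.5381 ≈ 93.51 acres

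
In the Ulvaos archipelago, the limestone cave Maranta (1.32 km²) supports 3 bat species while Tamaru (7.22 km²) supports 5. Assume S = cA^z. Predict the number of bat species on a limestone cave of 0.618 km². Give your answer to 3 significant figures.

2.39

z = ln(5/3) / ln(7.22/1.32) = 0.5108 / 1.6992 = 0.3006
c = 3 / 1.32^0.3006 = 3 / 1.087 = 2.76
S₃ = 2.76 × 0.618^0.3006 = 2.76 × 0.8653 ≈ 2.388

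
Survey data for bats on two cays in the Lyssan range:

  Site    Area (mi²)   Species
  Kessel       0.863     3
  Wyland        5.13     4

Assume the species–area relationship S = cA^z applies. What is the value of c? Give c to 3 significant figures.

z = ln(S₂/S₁) / ln(A₂/A₁) = ln(4/3) / ln(5.13/0.863) = 0.2877 / 1.7824 = 0.1614
c = S₁ / A₁^z = 3 / 0.863^0.1614 = 3 / 0.9765 = 3.072

3.07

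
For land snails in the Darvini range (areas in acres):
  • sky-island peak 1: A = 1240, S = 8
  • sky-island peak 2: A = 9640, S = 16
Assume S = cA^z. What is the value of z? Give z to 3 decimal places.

0.338

Taking logs: ln S = ln c + z ln A, so z = (ln S₂ − ln S₁)/(ln A₂ − ln A₁).
z = ln(16/8) / ln(9640/1240) = ln(2) / ln(7.774) = 0.6931 / 2.0508 = 0.3380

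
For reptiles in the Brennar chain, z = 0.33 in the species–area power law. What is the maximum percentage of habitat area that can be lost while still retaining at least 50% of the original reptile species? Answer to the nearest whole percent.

88%

Need (A_new/A_old)^0.33 = 0.5, so A_new/A_old = 0.5^(1/0.33) = 0.5^3.03
ln(A_new/A_old) = ln 0.5 / 0.33 = -0.6931 / 0.33 = -2.1004
A_new/A_old = e^-2.1004 ≈ 0.1224
Fraction that can be lost = 1 − 0.1224 = 0.8776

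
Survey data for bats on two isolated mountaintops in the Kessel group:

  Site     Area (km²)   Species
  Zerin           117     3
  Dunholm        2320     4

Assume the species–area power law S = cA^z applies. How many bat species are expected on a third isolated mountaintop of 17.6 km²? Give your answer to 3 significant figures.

2.50

z = ln(4/3) / ln(2320/117) = 0.2877 / 2.9871 = 0.0963
c = 3 / 117^0.0963 = 3 / 1.582 = 1.896
S₃ = 1.896 × 17.6^0.0963 = 1.896 × 1.318 ≈ 2.5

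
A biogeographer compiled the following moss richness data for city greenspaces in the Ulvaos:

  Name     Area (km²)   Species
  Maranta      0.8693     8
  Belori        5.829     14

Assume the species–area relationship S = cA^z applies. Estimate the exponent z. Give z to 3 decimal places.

Taking logs: ln S = ln c + z ln A, so z = (ln S₂ − ln S₁)/(ln A₂ − ln A₁).
z = ln(14/8) / ln(5.829/0.8693) = ln(1.75) / ln(6.705) = 0.5596 / 1.9029 = 0.2941

0.294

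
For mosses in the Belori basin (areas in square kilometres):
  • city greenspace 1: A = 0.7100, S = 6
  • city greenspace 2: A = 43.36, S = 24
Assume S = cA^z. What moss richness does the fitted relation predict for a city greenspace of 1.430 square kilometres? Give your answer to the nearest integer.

8

z = ln(24/6) / ln(43.36/0.71) = 1.3863 / 4.1120 = 0.3371
c = 6 / 0.71^0.3371 = 6 / 0.891 = 6.734
S₃ = 6.734 × 1.43^0.3371 = 6.734 × 1.128 ≈ 7.597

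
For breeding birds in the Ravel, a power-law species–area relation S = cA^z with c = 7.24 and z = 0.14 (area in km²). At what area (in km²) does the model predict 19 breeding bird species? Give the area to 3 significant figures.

984 km²

19 = 7.24 × A^0.14  ⇒  A^0.14 = 19/7.24 = 2.624
ln A = ln(2.624) / 0.14 = 0.9648 / 0.14 = 6.8916
A = e^6.8916 ≈ 983.9 km²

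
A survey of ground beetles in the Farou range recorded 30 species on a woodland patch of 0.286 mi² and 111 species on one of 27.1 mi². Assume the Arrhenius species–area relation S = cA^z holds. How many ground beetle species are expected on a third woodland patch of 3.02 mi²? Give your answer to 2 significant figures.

z = ln(111/30) / ln(27.1/0.286) = 1.3083 / 4.5513 = 0.2875
c = 30 / 0.286^0.2875 = 30 / 0.6978 = 42.99
S₃ = 42.99 × 3.02^0.2875 = 42.99 × 1.374 ≈ 59.07

59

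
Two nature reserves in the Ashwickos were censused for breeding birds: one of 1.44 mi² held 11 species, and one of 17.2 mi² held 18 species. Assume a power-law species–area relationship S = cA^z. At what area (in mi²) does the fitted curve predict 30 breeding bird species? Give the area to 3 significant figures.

225 mi²

z = ln(18/11) / ln(17.2/1.44) = 0.4925 / 2.4803 = 0.1986
c = 11 / 1.44^0.1986 = 11 / 1.075 = 10.23
A = (30/10.23)^(1/0.1986) ⇒ ln A = ln(2.932)/0.1986 = 5.4176
A = e^5.4176 ≈ 225.3 mi²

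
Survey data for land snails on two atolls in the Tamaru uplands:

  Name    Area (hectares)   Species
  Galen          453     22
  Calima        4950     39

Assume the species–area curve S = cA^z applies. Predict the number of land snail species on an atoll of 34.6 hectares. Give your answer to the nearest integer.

12

z = ln(39/22) / ln(4950/453) = 0.5725 / 2.3913 = 0.2394
c = 22 / 453^0.2394 = 22 / 4.324 = 5.087
S₃ = 5.087 × 34.6^0.2394 = 5.087 × 2.336 ≈ 11.88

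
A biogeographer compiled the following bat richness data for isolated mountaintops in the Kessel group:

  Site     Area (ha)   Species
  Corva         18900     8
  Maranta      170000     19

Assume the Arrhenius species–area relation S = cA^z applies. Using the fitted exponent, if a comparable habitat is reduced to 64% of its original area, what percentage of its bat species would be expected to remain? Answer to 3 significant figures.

z = ln(19/8) / ln(170000/18900) = 0.8650 / 2.1966 = 0.3938
S_new/S_old = (A_new/A_old)^z = 0.64^0.3938 = exp(0.3938 × -0.4463) = 0.8388

83.9%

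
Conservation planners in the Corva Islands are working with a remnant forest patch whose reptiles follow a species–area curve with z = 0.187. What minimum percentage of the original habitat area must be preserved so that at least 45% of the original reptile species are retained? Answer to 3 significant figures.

1.40%

Need (A_new/A_old)^0.187 = 0.45, so A_new/A_old = 0.45^(1/0.187) = 0.45^5.348
ln(A_new/A_old) = ln 0.45 / 0.187 = -0.7985 / 0.187 = -4.2701
A_new/A_old = e^-4.2701 ≈ 0.01398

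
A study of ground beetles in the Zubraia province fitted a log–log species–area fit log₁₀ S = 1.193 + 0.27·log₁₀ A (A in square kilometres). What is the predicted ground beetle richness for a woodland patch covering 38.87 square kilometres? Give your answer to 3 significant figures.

S = 15.6 × 38.87^0.27
ln S = ln 15.6 + 0.27 × ln 38.87 = 2.7470 + 0.27 × 3.6602 = 3.7352
S = e^3.7352 ≈ 41.9

41.9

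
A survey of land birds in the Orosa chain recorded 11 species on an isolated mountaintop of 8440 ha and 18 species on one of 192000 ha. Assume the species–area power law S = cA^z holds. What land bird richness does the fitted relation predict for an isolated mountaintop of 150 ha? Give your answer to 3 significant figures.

5.83

z = ln(18/11) / ln(192000/8440) = 0.4925 / 3.1245 = 0.1576
c = 11 / 8440^0.1576 = 11 / 4.158 = 2.646
S₃ = 2.646 × 150^0.1576 = 2.646 × 2.203 ≈ 5.828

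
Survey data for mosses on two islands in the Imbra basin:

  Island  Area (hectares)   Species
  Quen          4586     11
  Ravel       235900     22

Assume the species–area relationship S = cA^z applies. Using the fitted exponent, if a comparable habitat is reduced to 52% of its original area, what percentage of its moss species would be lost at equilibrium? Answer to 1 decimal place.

10.9%

z = ln(22/11) / ln(235900/4586) = 0.6931 / 3.9404 = 0.1759
S_new/S_old = (A_new/A_old)^z = 0.52^0.1759 = exp(0.1759 × -0.6539) = 0.8913
Fraction lost = 1 − 0.8913 = 0.1087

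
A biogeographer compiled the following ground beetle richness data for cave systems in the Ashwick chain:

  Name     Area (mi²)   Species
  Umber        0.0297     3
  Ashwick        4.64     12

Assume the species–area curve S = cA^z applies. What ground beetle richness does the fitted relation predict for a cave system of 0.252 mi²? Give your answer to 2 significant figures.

z = ln(12/3) / ln(4.64/0.0297) = 1.3863 / 5.0513 = 0.2744
c = 3 / 0.0297^0.2744 = 3 / 0.3809 = 7.875
S₃ = 7.875 × 0.252^0.2744 = 7.875 × 0.685 ≈ 5.395

5.4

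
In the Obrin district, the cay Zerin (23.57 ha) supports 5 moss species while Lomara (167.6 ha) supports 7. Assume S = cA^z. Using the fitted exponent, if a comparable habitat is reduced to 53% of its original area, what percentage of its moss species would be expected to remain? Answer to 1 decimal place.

89.7%

z = ln(7/5) / ln(167.6/23.57) = 0.3365 / 1.9616 = 0.1715
S_new/S_old = (A_new/A_old)^z = 0.53^0.1715 = exp(0.1715 × -0.6349) = 0.8968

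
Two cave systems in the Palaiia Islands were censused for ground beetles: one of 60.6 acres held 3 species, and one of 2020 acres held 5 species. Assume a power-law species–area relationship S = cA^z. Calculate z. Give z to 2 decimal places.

0.15

Taking logs: ln S = ln c + z ln A, so z = (ln S₂ − ln S₁)/(ln A₂ − ln A₁).
z = ln(5/3) / ln(2020/60.6) = ln(1.667) / ln(33.33) = 0.5108 / 3.5066 = 0.1457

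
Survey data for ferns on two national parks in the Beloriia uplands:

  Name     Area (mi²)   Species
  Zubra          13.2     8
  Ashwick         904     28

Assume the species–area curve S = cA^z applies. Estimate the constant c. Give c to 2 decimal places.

z = ln(S₂/S₁) / ln(A₂/A₁) = ln(28/8) / ln(904/13.2) = 1.2528 / 4.2266 = 0.2964
c = S₁ / A₁^z = 8 / 13.2^0.2964 = 8 / 2.149 = 3.724

3.72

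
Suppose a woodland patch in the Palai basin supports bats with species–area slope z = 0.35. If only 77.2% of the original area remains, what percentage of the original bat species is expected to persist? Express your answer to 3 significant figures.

91.3%

S_new/S_old = (A_new/A_old)^z = 0.772^0.35
= exp(0.35 × ln 0.772) = exp(0.35 × -0.2588) = exp(-0.0906) ≈ 0.9134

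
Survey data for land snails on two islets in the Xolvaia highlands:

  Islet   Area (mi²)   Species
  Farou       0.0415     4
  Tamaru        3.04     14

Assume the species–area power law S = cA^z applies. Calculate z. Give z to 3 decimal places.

Taking logs: ln S = ln c + z ln A, so z = (ln S₂ − ln S₁)/(ln A₂ − ln A₁).
z = ln(14/4) / ln(3.04/0.0415) = ln(3.5) / ln(73.25) = 1.2528 / 4.2939 = 0.2918

0.292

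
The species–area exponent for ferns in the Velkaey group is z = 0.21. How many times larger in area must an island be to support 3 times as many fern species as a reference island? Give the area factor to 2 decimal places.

187.07

(A₂/A₁)^0.21 = 3, so A₂/A₁ = 3^(1/0.21) = 3^4.762
ln(A₂/A₁) = ln 3 / 0.21 = 1.0986 / 0.21 = 5.2315
A₂/A₁ = e^5.2315 ≈ 187.1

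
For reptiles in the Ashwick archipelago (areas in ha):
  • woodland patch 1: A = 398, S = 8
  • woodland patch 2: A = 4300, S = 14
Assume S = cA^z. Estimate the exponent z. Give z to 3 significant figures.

0.235

Taking logs: ln S = ln c + z ln A, so z = (ln S₂ − ln S₁)/(ln A₂ − ln A₁).
z = ln(14/8) / ln(4300/398) = ln(1.75) / ln(10.8) = 0.5596 / 2.3799 = 0.2351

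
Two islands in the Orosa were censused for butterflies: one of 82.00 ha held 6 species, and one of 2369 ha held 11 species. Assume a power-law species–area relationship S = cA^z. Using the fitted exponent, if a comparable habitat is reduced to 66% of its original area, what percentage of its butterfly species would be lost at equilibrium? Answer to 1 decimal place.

z = ln(11/6) / ln(2369/82) = 0.6061 / 3.3635 = 0.1802
S_new/S_old = (A_new/A_old)^z = 0.66^0.1802 = exp(0.1802 × -0.4155) = 0.9279
Fraction lost = 1 − 0.9279 = 0.07215

7.2%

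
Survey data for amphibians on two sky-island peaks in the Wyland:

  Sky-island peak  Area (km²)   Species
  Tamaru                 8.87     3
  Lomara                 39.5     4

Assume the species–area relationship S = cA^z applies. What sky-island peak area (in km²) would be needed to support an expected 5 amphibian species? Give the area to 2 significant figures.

z = ln(4/3) / ln(39.5/8.87) = 0.2877 / 1.4936 = 0.1926
c = 3 / 8.87^0.1926 = 3 / 1.523 = 1.97
A = (5/1.97)^(1/0.1926) ⇒ ln A = ln(2.538)/0.1926 = 4.8348
A = e^4.8348 ≈ 125.8 km²

130 km²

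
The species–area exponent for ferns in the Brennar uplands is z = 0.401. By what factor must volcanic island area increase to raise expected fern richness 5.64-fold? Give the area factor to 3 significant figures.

74.7

(A₂/A₁)^0.401 = 5.64, so A₂/A₁ = 5.64^(1/0.401) = 5.64^2.494
ln(A₂/A₁) = ln 5.64 / 0.401 = 1.7299 / 0.401 = 4.3139
A₂/A₁ = e^4.3139 ≈ 74.73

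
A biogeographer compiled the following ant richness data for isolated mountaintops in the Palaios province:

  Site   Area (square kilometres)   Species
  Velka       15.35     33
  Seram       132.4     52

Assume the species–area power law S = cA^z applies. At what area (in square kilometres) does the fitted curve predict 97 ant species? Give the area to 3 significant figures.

2540 square kilometres

z = ln(52/33) / ln(132.4/15.35) = 0.4547 / 2.1547 = 0.2110
c = 33 / 15.35^0.2110 = 33 / 1.78 = 18.54
A = (97/18.54)^(1/0.2110) ⇒ ln A = ln(5.231)/0.2110 = 7.8401
A = e^7.8401 ≈ 2540 square kilometres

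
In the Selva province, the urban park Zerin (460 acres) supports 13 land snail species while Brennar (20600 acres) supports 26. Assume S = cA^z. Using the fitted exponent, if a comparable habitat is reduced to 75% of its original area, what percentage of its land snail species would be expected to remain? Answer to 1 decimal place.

z = ln(26/13) / ln(20600/460) = 0.6931 / 3.8018 = 0.1823
S_new/S_old = (A_new/A_old)^z = 0.75^0.1823 = exp(0.1823 × -0.2877) = 0.9489

94.9%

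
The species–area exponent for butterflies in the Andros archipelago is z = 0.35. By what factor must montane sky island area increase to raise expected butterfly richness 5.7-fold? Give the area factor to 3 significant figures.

(A₂/A₁)^0.35 = 5.7, so A₂/A₁ = 5.7^(1/0.35) = 5.7^2.857
ln(A₂/A₁) = ln 5.7 / 0.35 = 1.7405 / 0.35 = 4.9728
A₂/A₁ = e^4.9728 ≈ 144.4

144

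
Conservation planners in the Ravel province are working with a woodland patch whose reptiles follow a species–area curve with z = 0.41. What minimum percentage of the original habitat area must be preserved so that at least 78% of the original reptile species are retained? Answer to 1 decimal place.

54.6%

Need (A_new/A_old)^0.41 = 0.78, so A_new/A_old = 0.78^(1/0.41) = 0.78^2.439
ln(A_new/A_old) = ln 0.78 / 0.41 = -0.2485 / 0.41 = -0.6060
A_new/A_old = e^-0.6060 ≈ 0.5455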